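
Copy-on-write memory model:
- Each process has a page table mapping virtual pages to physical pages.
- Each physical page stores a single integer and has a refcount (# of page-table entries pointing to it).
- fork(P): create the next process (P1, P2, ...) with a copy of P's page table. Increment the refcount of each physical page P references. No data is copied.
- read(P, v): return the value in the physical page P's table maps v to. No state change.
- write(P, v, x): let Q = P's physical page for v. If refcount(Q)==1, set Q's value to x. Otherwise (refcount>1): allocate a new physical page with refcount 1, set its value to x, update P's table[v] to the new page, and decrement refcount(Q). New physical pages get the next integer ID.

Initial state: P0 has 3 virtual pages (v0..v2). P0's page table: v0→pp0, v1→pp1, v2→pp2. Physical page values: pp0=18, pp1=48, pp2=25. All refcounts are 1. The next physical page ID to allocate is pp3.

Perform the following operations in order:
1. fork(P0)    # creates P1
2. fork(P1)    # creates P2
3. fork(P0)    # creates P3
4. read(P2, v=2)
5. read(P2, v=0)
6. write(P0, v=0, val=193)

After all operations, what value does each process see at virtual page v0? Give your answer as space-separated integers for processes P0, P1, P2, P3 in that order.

Answer: 193 18 18 18

Derivation:
Op 1: fork(P0) -> P1. 3 ppages; refcounts: pp0:2 pp1:2 pp2:2
Op 2: fork(P1) -> P2. 3 ppages; refcounts: pp0:3 pp1:3 pp2:3
Op 3: fork(P0) -> P3. 3 ppages; refcounts: pp0:4 pp1:4 pp2:4
Op 4: read(P2, v2) -> 25. No state change.
Op 5: read(P2, v0) -> 18. No state change.
Op 6: write(P0, v0, 193). refcount(pp0)=4>1 -> COPY to pp3. 4 ppages; refcounts: pp0:3 pp1:4 pp2:4 pp3:1
P0: v0 -> pp3 = 193
P1: v0 -> pp0 = 18
P2: v0 -> pp0 = 18
P3: v0 -> pp0 = 18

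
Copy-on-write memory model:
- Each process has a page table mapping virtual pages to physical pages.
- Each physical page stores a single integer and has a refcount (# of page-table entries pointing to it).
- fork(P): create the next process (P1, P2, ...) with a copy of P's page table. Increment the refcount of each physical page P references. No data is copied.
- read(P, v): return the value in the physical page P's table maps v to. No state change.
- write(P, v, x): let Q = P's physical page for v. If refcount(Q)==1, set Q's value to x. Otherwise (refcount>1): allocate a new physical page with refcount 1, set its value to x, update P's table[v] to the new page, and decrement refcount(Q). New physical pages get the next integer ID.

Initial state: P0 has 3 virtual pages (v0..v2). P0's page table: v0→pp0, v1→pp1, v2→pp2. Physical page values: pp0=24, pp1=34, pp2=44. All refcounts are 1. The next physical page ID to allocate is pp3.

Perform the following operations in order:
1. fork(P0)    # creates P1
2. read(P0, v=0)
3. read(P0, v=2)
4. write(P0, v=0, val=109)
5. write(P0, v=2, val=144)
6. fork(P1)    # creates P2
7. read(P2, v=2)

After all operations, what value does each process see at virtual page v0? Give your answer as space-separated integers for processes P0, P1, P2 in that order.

Op 1: fork(P0) -> P1. 3 ppages; refcounts: pp0:2 pp1:2 pp2:2
Op 2: read(P0, v0) -> 24. No state change.
Op 3: read(P0, v2) -> 44. No state change.
Op 4: write(P0, v0, 109). refcount(pp0)=2>1 -> COPY to pp3. 4 ppages; refcounts: pp0:1 pp1:2 pp2:2 pp3:1
Op 5: write(P0, v2, 144). refcount(pp2)=2>1 -> COPY to pp4. 5 ppages; refcounts: pp0:1 pp1:2 pp2:1 pp3:1 pp4:1
Op 6: fork(P1) -> P2. 5 ppages; refcounts: pp0:2 pp1:3 pp2:2 pp3:1 pp4:1
Op 7: read(P2, v2) -> 44. No state change.
P0: v0 -> pp3 = 109
P1: v0 -> pp0 = 24
P2: v0 -> pp0 = 24

Answer: 109 24 24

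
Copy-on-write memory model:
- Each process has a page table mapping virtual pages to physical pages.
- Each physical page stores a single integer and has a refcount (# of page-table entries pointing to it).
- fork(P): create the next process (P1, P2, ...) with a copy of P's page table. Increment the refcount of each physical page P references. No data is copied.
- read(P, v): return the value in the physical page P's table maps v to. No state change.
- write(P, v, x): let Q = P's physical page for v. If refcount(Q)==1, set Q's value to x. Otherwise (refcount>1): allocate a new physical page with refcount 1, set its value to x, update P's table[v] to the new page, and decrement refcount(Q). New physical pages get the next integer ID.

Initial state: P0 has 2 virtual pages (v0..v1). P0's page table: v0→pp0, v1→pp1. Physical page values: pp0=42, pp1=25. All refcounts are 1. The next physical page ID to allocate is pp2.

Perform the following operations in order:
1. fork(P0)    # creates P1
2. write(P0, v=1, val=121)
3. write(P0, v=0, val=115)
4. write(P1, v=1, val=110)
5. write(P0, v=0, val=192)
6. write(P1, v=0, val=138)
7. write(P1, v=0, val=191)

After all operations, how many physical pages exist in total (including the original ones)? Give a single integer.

Answer: 4

Derivation:
Op 1: fork(P0) -> P1. 2 ppages; refcounts: pp0:2 pp1:2
Op 2: write(P0, v1, 121). refcount(pp1)=2>1 -> COPY to pp2. 3 ppages; refcounts: pp0:2 pp1:1 pp2:1
Op 3: write(P0, v0, 115). refcount(pp0)=2>1 -> COPY to pp3. 4 ppages; refcounts: pp0:1 pp1:1 pp2:1 pp3:1
Op 4: write(P1, v1, 110). refcount(pp1)=1 -> write in place. 4 ppages; refcounts: pp0:1 pp1:1 pp2:1 pp3:1
Op 5: write(P0, v0, 192). refcount(pp3)=1 -> write in place. 4 ppages; refcounts: pp0:1 pp1:1 pp2:1 pp3:1
Op 6: write(P1, v0, 138). refcount(pp0)=1 -> write in place. 4 ppages; refcounts: pp0:1 pp1:1 pp2:1 pp3:1
Op 7: write(P1, v0, 191). refcount(pp0)=1 -> write in place. 4 ppages; refcounts: pp0:1 pp1:1 pp2:1 pp3:1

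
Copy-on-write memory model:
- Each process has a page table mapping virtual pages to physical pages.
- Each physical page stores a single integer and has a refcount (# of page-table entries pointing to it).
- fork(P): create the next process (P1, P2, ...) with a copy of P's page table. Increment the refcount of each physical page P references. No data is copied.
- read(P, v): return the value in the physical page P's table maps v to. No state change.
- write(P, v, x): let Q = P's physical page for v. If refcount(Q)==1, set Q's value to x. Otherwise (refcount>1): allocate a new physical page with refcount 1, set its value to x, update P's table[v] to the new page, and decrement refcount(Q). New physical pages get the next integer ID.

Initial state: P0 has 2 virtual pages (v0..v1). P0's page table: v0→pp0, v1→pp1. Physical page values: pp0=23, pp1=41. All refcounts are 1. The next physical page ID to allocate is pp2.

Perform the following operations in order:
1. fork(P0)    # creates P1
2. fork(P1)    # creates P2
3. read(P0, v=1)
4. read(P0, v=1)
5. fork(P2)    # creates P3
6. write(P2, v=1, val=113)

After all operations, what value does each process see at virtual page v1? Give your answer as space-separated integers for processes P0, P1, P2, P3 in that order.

Op 1: fork(P0) -> P1. 2 ppages; refcounts: pp0:2 pp1:2
Op 2: fork(P1) -> P2. 2 ppages; refcounts: pp0:3 pp1:3
Op 3: read(P0, v1) -> 41. No state change.
Op 4: read(P0, v1) -> 41. No state change.
Op 5: fork(P2) -> P3. 2 ppages; refcounts: pp0:4 pp1:4
Op 6: write(P2, v1, 113). refcount(pp1)=4>1 -> COPY to pp2. 3 ppages; refcounts: pp0:4 pp1:3 pp2:1
P0: v1 -> pp1 = 41
P1: v1 -> pp1 = 41
P2: v1 -> pp2 = 113
P3: v1 -> pp1 = 41

Answer: 41 41 113 41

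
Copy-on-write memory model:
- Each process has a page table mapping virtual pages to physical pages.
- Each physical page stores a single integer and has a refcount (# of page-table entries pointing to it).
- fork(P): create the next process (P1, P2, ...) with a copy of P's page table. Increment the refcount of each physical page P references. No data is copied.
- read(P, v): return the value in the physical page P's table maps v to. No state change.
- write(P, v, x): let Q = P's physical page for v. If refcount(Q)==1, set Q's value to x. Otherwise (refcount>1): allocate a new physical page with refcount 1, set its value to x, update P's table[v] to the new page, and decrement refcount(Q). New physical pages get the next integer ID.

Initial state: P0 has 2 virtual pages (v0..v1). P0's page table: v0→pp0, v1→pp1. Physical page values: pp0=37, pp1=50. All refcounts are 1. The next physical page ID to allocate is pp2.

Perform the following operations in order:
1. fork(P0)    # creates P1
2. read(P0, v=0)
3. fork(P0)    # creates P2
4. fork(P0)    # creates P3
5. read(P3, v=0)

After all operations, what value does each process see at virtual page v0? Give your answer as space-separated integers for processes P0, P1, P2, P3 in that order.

Op 1: fork(P0) -> P1. 2 ppages; refcounts: pp0:2 pp1:2
Op 2: read(P0, v0) -> 37. No state change.
Op 3: fork(P0) -> P2. 2 ppages; refcounts: pp0:3 pp1:3
Op 4: fork(P0) -> P3. 2 ppages; refcounts: pp0:4 pp1:4
Op 5: read(P3, v0) -> 37. No state change.
P0: v0 -> pp0 = 37
P1: v0 -> pp0 = 37
P2: v0 -> pp0 = 37
P3: v0 -> pp0 = 37

Answer: 37 37 37 37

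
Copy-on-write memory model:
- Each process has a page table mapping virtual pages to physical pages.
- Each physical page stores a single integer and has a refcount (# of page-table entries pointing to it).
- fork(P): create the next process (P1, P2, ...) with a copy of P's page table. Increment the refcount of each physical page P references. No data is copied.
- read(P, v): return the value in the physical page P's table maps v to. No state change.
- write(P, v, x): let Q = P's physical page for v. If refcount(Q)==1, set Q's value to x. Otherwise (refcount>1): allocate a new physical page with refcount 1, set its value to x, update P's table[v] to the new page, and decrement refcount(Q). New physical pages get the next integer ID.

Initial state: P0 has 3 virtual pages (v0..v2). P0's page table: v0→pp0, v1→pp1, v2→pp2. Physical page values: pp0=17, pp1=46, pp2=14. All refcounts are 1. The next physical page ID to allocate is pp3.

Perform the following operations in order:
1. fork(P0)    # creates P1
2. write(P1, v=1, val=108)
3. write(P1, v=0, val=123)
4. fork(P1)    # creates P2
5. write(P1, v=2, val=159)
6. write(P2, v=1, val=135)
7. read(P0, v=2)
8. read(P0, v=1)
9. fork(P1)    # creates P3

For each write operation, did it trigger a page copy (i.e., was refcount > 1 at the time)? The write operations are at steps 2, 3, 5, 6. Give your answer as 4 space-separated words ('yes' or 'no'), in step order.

Op 1: fork(P0) -> P1. 3 ppages; refcounts: pp0:2 pp1:2 pp2:2
Op 2: write(P1, v1, 108). refcount(pp1)=2>1 -> COPY to pp3. 4 ppages; refcounts: pp0:2 pp1:1 pp2:2 pp3:1
Op 3: write(P1, v0, 123). refcount(pp0)=2>1 -> COPY to pp4. 5 ppages; refcounts: pp0:1 pp1:1 pp2:2 pp3:1 pp4:1
Op 4: fork(P1) -> P2. 5 ppages; refcounts: pp0:1 pp1:1 pp2:3 pp3:2 pp4:2
Op 5: write(P1, v2, 159). refcount(pp2)=3>1 -> COPY to pp5. 6 ppages; refcounts: pp0:1 pp1:1 pp2:2 pp3:2 pp4:2 pp5:1
Op 6: write(P2, v1, 135). refcount(pp3)=2>1 -> COPY to pp6. 7 ppages; refcounts: pp0:1 pp1:1 pp2:2 pp3:1 pp4:2 pp5:1 pp6:1
Op 7: read(P0, v2) -> 14. No state change.
Op 8: read(P0, v1) -> 46. No state change.
Op 9: fork(P1) -> P3. 7 ppages; refcounts: pp0:1 pp1:1 pp2:2 pp3:2 pp4:3 pp5:2 pp6:1

yes yes yes yes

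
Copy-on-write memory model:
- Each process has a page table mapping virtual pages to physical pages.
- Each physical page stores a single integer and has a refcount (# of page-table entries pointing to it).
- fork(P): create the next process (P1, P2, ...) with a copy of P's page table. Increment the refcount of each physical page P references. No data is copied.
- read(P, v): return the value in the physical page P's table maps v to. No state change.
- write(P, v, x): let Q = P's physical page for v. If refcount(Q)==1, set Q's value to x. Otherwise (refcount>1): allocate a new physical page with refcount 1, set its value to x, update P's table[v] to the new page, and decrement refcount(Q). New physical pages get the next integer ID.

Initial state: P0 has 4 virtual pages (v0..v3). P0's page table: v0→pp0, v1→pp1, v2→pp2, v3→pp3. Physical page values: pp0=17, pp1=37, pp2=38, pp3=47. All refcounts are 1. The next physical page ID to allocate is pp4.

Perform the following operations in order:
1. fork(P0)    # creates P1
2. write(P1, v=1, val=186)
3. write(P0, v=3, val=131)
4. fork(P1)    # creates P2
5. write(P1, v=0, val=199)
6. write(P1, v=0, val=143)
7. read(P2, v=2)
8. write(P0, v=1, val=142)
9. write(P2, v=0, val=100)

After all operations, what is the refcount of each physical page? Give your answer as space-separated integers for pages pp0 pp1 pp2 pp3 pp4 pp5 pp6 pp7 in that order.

Op 1: fork(P0) -> P1. 4 ppages; refcounts: pp0:2 pp1:2 pp2:2 pp3:2
Op 2: write(P1, v1, 186). refcount(pp1)=2>1 -> COPY to pp4. 5 ppages; refcounts: pp0:2 pp1:1 pp2:2 pp3:2 pp4:1
Op 3: write(P0, v3, 131). refcount(pp3)=2>1 -> COPY to pp5. 6 ppages; refcounts: pp0:2 pp1:1 pp2:2 pp3:1 pp4:1 pp5:1
Op 4: fork(P1) -> P2. 6 ppages; refcounts: pp0:3 pp1:1 pp2:3 pp3:2 pp4:2 pp5:1
Op 5: write(P1, v0, 199). refcount(pp0)=3>1 -> COPY to pp6. 7 ppages; refcounts: pp0:2 pp1:1 pp2:3 pp3:2 pp4:2 pp5:1 pp6:1
Op 6: write(P1, v0, 143). refcount(pp6)=1 -> write in place. 7 ppages; refcounts: pp0:2 pp1:1 pp2:3 pp3:2 pp4:2 pp5:1 pp6:1
Op 7: read(P2, v2) -> 38. No state change.
Op 8: write(P0, v1, 142). refcount(pp1)=1 -> write in place. 7 ppages; refcounts: pp0:2 pp1:1 pp2:3 pp3:2 pp4:2 pp5:1 pp6:1
Op 9: write(P2, v0, 100). refcount(pp0)=2>1 -> COPY to pp7. 8 ppages; refcounts: pp0:1 pp1:1 pp2:3 pp3:2 pp4:2 pp5:1 pp6:1 pp7:1

Answer: 1 1 3 2 2 1 1 1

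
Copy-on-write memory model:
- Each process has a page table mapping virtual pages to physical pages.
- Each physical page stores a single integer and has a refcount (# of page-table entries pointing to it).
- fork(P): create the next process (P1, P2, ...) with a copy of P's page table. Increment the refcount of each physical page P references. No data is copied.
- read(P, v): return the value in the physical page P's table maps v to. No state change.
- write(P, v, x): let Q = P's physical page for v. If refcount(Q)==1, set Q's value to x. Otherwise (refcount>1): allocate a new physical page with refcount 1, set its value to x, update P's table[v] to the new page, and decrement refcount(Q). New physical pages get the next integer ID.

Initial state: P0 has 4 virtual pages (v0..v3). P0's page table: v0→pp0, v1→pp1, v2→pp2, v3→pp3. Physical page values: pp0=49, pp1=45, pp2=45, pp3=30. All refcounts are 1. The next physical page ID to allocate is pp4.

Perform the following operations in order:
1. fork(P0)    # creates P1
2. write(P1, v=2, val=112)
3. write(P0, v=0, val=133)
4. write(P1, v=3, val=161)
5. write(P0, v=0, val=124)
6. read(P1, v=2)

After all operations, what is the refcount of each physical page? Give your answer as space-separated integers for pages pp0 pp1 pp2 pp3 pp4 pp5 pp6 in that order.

Op 1: fork(P0) -> P1. 4 ppages; refcounts: pp0:2 pp1:2 pp2:2 pp3:2
Op 2: write(P1, v2, 112). refcount(pp2)=2>1 -> COPY to pp4. 5 ppages; refcounts: pp0:2 pp1:2 pp2:1 pp3:2 pp4:1
Op 3: write(P0, v0, 133). refcount(pp0)=2>1 -> COPY to pp5. 6 ppages; refcounts: pp0:1 pp1:2 pp2:1 pp3:2 pp4:1 pp5:1
Op 4: write(P1, v3, 161). refcount(pp3)=2>1 -> COPY to pp6. 7 ppages; refcounts: pp0:1 pp1:2 pp2:1 pp3:1 pp4:1 pp5:1 pp6:1
Op 5: write(P0, v0, 124). refcount(pp5)=1 -> write in place. 7 ppages; refcounts: pp0:1 pp1:2 pp2:1 pp3:1 pp4:1 pp5:1 pp6:1
Op 6: read(P1, v2) -> 112. No state change.

Answer: 1 2 1 1 1 1 1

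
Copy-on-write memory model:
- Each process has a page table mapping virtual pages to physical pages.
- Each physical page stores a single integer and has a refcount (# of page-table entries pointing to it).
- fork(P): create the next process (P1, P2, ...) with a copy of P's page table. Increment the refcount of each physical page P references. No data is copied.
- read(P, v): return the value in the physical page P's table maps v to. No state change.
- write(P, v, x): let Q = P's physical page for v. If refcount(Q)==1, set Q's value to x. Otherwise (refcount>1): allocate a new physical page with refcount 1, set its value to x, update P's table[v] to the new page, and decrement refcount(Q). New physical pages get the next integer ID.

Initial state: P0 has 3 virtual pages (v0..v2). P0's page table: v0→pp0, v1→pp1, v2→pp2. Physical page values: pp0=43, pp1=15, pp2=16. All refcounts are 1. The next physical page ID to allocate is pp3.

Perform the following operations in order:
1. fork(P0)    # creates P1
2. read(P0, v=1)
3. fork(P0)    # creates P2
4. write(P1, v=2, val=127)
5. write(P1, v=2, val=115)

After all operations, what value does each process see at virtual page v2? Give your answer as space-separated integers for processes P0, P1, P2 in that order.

Answer: 16 115 16

Derivation:
Op 1: fork(P0) -> P1. 3 ppages; refcounts: pp0:2 pp1:2 pp2:2
Op 2: read(P0, v1) -> 15. No state change.
Op 3: fork(P0) -> P2. 3 ppages; refcounts: pp0:3 pp1:3 pp2:3
Op 4: write(P1, v2, 127). refcount(pp2)=3>1 -> COPY to pp3. 4 ppages; refcounts: pp0:3 pp1:3 pp2:2 pp3:1
Op 5: write(P1, v2, 115). refcount(pp3)=1 -> write in place. 4 ppages; refcounts: pp0:3 pp1:3 pp2:2 pp3:1
P0: v2 -> pp2 = 16
P1: v2 -> pp3 = 115
P2: v2 -> pp2 = 16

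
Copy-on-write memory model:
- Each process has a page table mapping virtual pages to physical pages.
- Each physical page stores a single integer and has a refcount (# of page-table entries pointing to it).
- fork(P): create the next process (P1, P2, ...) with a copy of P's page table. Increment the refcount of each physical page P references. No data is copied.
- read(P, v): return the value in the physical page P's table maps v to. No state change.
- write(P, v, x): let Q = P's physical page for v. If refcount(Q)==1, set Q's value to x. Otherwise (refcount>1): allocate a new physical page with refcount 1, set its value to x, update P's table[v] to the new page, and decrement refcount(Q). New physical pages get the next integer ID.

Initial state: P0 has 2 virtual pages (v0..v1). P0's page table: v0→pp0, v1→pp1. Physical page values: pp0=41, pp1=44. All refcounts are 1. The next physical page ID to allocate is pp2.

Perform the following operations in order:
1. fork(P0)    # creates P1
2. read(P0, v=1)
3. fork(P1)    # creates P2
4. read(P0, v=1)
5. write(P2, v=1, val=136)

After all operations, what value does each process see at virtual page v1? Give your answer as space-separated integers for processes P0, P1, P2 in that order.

Op 1: fork(P0) -> P1. 2 ppages; refcounts: pp0:2 pp1:2
Op 2: read(P0, v1) -> 44. No state change.
Op 3: fork(P1) -> P2. 2 ppages; refcounts: pp0:3 pp1:3
Op 4: read(P0, v1) -> 44. No state change.
Op 5: write(P2, v1, 136). refcount(pp1)=3>1 -> COPY to pp2. 3 ppages; refcounts: pp0:3 pp1:2 pp2:1
P0: v1 -> pp1 = 44
P1: v1 -> pp1 = 44
P2: v1 -> pp2 = 136

Answer: 44 44 136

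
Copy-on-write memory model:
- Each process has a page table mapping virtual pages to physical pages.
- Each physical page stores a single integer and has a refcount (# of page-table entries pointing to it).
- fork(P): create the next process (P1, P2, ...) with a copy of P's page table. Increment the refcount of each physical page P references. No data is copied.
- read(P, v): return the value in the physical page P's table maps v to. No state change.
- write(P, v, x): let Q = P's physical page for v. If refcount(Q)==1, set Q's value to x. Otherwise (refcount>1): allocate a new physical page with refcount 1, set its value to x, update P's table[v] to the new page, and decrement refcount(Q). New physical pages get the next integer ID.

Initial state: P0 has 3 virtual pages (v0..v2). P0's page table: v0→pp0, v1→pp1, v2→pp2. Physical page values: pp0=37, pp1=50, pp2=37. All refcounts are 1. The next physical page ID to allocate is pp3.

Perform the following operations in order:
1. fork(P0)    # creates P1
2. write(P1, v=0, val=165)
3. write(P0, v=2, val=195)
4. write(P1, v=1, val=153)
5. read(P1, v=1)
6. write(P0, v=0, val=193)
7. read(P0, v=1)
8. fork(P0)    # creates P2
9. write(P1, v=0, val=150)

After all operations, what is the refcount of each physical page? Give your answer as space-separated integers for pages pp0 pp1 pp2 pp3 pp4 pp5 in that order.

Op 1: fork(P0) -> P1. 3 ppages; refcounts: pp0:2 pp1:2 pp2:2
Op 2: write(P1, v0, 165). refcount(pp0)=2>1 -> COPY to pp3. 4 ppages; refcounts: pp0:1 pp1:2 pp2:2 pp3:1
Op 3: write(P0, v2, 195). refcount(pp2)=2>1 -> COPY to pp4. 5 ppages; refcounts: pp0:1 pp1:2 pp2:1 pp3:1 pp4:1
Op 4: write(P1, v1, 153). refcount(pp1)=2>1 -> COPY to pp5. 6 ppages; refcounts: pp0:1 pp1:1 pp2:1 pp3:1 pp4:1 pp5:1
Op 5: read(P1, v1) -> 153. No state change.
Op 6: write(P0, v0, 193). refcount(pp0)=1 -> write in place. 6 ppages; refcounts: pp0:1 pp1:1 pp2:1 pp3:1 pp4:1 pp5:1
Op 7: read(P0, v1) -> 50. No state change.
Op 8: fork(P0) -> P2. 6 ppages; refcounts: pp0:2 pp1:2 pp2:1 pp3:1 pp4:2 pp5:1
Op 9: write(P1, v0, 150). refcount(pp3)=1 -> write in place. 6 ppages; refcounts: pp0:2 pp1:2 pp2:1 pp3:1 pp4:2 pp5:1

Answer: 2 2 1 1 2 1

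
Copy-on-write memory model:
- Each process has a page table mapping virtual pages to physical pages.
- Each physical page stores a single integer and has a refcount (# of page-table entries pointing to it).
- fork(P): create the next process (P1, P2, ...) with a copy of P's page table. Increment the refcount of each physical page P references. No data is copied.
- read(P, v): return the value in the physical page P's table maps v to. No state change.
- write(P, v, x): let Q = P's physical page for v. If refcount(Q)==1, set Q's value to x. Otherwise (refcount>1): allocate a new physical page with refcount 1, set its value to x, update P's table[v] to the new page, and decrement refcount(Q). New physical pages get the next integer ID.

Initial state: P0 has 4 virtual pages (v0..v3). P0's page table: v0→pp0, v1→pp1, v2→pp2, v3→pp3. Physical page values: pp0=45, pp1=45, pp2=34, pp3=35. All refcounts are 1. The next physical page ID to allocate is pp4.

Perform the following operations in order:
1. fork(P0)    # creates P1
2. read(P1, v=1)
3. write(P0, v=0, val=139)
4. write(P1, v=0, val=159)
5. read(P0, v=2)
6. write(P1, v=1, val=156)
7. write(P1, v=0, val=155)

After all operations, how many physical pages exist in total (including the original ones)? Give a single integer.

Op 1: fork(P0) -> P1. 4 ppages; refcounts: pp0:2 pp1:2 pp2:2 pp3:2
Op 2: read(P1, v1) -> 45. No state change.
Op 3: write(P0, v0, 139). refcount(pp0)=2>1 -> COPY to pp4. 5 ppages; refcounts: pp0:1 pp1:2 pp2:2 pp3:2 pp4:1
Op 4: write(P1, v0, 159). refcount(pp0)=1 -> write in place. 5 ppages; refcounts: pp0:1 pp1:2 pp2:2 pp3:2 pp4:1
Op 5: read(P0, v2) -> 34. No state change.
Op 6: write(P1, v1, 156). refcount(pp1)=2>1 -> COPY to pp5. 6 ppages; refcounts: pp0:1 pp1:1 pp2:2 pp3:2 pp4:1 pp5:1
Op 7: write(P1, v0, 155). refcount(pp0)=1 -> write in place. 6 ppages; refcounts: pp0:1 pp1:1 pp2:2 pp3:2 pp4:1 pp5:1

Answer: 6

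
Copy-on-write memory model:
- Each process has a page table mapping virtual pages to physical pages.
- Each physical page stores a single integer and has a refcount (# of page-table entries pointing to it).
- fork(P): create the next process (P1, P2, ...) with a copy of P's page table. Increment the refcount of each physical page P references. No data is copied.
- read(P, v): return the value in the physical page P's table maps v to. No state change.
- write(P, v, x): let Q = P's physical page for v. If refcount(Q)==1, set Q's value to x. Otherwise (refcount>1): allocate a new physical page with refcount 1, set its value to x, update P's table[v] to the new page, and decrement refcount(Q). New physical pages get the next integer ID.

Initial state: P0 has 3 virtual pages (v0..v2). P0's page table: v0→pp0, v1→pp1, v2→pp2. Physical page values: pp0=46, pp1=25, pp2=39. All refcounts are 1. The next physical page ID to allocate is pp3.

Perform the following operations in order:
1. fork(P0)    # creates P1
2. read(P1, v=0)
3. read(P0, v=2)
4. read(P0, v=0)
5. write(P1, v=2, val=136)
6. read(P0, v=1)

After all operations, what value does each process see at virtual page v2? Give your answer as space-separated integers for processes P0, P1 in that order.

Answer: 39 136

Derivation:
Op 1: fork(P0) -> P1. 3 ppages; refcounts: pp0:2 pp1:2 pp2:2
Op 2: read(P1, v0) -> 46. No state change.
Op 3: read(P0, v2) -> 39. No state change.
Op 4: read(P0, v0) -> 46. No state change.
Op 5: write(P1, v2, 136). refcount(pp2)=2>1 -> COPY to pp3. 4 ppages; refcounts: pp0:2 pp1:2 pp2:1 pp3:1
Op 6: read(P0, v1) -> 25. No state change.
P0: v2 -> pp2 = 39
P1: v2 -> pp3 = 136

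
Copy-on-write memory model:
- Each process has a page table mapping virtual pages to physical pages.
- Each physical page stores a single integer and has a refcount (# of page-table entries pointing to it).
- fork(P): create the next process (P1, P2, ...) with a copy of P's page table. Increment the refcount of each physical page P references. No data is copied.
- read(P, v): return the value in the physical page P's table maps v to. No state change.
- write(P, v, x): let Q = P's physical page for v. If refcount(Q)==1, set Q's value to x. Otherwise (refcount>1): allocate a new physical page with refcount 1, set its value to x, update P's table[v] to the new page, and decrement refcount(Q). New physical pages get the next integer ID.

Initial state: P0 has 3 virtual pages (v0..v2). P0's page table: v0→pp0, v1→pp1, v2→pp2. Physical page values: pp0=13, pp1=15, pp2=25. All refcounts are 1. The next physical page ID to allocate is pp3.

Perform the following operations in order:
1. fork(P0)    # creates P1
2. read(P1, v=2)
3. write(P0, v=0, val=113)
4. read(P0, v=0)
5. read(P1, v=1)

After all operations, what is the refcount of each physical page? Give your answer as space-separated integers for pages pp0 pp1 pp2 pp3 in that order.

Op 1: fork(P0) -> P1. 3 ppages; refcounts: pp0:2 pp1:2 pp2:2
Op 2: read(P1, v2) -> 25. No state change.
Op 3: write(P0, v0, 113). refcount(pp0)=2>1 -> COPY to pp3. 4 ppages; refcounts: pp0:1 pp1:2 pp2:2 pp3:1
Op 4: read(P0, v0) -> 113. No state change.
Op 5: read(P1, v1) -> 15. No state change.

Answer: 1 2 2 1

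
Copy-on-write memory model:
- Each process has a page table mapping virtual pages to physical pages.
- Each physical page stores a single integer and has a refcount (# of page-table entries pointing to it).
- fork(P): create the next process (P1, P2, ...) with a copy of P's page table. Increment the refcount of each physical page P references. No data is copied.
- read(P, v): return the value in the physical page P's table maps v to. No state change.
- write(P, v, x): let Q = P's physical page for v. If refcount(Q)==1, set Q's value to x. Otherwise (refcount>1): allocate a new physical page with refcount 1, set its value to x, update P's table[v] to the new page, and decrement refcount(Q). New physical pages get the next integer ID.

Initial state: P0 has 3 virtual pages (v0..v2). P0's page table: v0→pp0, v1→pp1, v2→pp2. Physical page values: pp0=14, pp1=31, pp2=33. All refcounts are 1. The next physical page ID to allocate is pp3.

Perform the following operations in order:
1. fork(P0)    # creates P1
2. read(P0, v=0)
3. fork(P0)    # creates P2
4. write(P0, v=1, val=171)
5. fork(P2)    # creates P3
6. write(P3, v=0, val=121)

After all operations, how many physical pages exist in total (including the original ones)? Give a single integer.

Answer: 5

Derivation:
Op 1: fork(P0) -> P1. 3 ppages; refcounts: pp0:2 pp1:2 pp2:2
Op 2: read(P0, v0) -> 14. No state change.
Op 3: fork(P0) -> P2. 3 ppages; refcounts: pp0:3 pp1:3 pp2:3
Op 4: write(P0, v1, 171). refcount(pp1)=3>1 -> COPY to pp3. 4 ppages; refcounts: pp0:3 pp1:2 pp2:3 pp3:1
Op 5: fork(P2) -> P3. 4 ppages; refcounts: pp0:4 pp1:3 pp2:4 pp3:1
Op 6: write(P3, v0, 121). refcount(pp0)=4>1 -> COPY to pp4. 5 ppages; refcounts: pp0:3 pp1:3 pp2:4 pp3:1 pp4:1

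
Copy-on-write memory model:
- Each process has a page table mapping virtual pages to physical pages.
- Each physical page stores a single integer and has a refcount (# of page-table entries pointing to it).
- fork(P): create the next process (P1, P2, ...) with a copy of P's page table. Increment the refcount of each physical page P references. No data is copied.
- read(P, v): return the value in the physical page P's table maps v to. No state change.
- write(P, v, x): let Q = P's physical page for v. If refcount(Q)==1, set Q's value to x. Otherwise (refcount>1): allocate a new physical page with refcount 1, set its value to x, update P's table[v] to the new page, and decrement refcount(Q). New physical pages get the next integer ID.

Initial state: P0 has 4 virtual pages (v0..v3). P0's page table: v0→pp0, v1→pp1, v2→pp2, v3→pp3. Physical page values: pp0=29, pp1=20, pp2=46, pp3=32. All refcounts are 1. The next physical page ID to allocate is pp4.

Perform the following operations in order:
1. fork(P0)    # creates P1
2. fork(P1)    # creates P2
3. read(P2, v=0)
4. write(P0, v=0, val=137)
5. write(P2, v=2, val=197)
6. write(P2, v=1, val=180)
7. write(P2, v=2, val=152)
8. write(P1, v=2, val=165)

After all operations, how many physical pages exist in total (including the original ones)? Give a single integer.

Answer: 8

Derivation:
Op 1: fork(P0) -> P1. 4 ppages; refcounts: pp0:2 pp1:2 pp2:2 pp3:2
Op 2: fork(P1) -> P2. 4 ppages; refcounts: pp0:3 pp1:3 pp2:3 pp3:3
Op 3: read(P2, v0) -> 29. No state change.
Op 4: write(P0, v0, 137). refcount(pp0)=3>1 -> COPY to pp4. 5 ppages; refcounts: pp0:2 pp1:3 pp2:3 pp3:3 pp4:1
Op 5: write(P2, v2, 197). refcount(pp2)=3>1 -> COPY to pp5. 6 ppages; refcounts: pp0:2 pp1:3 pp2:2 pp3:3 pp4:1 pp5:1
Op 6: write(P2, v1, 180). refcount(pp1)=3>1 -> COPY to pp6. 7 ppages; refcounts: pp0:2 pp1:2 pp2:2 pp3:3 pp4:1 pp5:1 pp6:1
Op 7: write(P2, v2, 152). refcount(pp5)=1 -> write in place. 7 ppages; refcounts: pp0:2 pp1:2 pp2:2 pp3:3 pp4:1 pp5:1 pp6:1
Op 8: write(P1, v2, 165). refcount(pp2)=2>1 -> COPY to pp7. 8 ppages; refcounts: pp0:2 pp1:2 pp2:1 pp3:3 pp4:1 pp5:1 pp6:1 pp7:1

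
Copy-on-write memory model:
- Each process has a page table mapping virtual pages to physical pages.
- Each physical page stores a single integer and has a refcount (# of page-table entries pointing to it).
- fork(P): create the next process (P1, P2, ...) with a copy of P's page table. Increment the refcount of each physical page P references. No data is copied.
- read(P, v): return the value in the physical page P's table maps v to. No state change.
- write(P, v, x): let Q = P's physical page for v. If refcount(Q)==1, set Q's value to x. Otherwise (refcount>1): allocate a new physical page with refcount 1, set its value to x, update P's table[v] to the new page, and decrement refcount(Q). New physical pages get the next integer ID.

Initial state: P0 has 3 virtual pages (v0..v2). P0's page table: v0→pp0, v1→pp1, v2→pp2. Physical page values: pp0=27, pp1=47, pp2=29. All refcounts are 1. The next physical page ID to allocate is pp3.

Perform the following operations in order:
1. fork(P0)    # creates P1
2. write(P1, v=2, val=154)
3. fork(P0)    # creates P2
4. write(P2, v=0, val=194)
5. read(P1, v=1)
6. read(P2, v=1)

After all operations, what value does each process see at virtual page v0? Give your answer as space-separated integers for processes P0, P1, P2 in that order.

Answer: 27 27 194

Derivation:
Op 1: fork(P0) -> P1. 3 ppages; refcounts: pp0:2 pp1:2 pp2:2
Op 2: write(P1, v2, 154). refcount(pp2)=2>1 -> COPY to pp3. 4 ppages; refcounts: pp0:2 pp1:2 pp2:1 pp3:1
Op 3: fork(P0) -> P2. 4 ppages; refcounts: pp0:3 pp1:3 pp2:2 pp3:1
Op 4: write(P2, v0, 194). refcount(pp0)=3>1 -> COPY to pp4. 5 ppages; refcounts: pp0:2 pp1:3 pp2:2 pp3:1 pp4:1
Op 5: read(P1, v1) -> 47. No state change.
Op 6: read(P2, v1) -> 47. No state change.
P0: v0 -> pp0 = 27
P1: v0 -> pp0 = 27
P2: v0 -> pp4 = 194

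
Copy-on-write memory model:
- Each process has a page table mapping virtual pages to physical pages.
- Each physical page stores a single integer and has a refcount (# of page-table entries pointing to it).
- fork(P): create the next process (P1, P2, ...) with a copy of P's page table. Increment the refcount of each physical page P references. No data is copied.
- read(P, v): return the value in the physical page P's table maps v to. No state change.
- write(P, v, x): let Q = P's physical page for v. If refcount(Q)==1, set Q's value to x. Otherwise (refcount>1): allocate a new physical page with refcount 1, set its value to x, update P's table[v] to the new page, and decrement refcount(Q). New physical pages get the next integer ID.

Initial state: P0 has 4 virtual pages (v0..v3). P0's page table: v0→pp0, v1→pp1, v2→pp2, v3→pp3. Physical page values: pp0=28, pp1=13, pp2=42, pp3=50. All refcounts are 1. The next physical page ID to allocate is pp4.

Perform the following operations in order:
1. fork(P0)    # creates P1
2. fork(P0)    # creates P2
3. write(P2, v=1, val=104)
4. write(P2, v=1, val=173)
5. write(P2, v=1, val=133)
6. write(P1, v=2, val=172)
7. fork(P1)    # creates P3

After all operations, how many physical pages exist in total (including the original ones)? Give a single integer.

Op 1: fork(P0) -> P1. 4 ppages; refcounts: pp0:2 pp1:2 pp2:2 pp3:2
Op 2: fork(P0) -> P2. 4 ppages; refcounts: pp0:3 pp1:3 pp2:3 pp3:3
Op 3: write(P2, v1, 104). refcount(pp1)=3>1 -> COPY to pp4. 5 ppages; refcounts: pp0:3 pp1:2 pp2:3 pp3:3 pp4:1
Op 4: write(P2, v1, 173). refcount(pp4)=1 -> write in place. 5 ppages; refcounts: pp0:3 pp1:2 pp2:3 pp3:3 pp4:1
Op 5: write(P2, v1, 133). refcount(pp4)=1 -> write in place. 5 ppages; refcounts: pp0:3 pp1:2 pp2:3 pp3:3 pp4:1
Op 6: write(P1, v2, 172). refcount(pp2)=3>1 -> COPY to pp5. 6 ppages; refcounts: pp0:3 pp1:2 pp2:2 pp3:3 pp4:1 pp5:1
Op 7: fork(P1) -> P3. 6 ppages; refcounts: pp0:4 pp1:3 pp2:2 pp3:4 pp4:1 pp5:2

Answer: 6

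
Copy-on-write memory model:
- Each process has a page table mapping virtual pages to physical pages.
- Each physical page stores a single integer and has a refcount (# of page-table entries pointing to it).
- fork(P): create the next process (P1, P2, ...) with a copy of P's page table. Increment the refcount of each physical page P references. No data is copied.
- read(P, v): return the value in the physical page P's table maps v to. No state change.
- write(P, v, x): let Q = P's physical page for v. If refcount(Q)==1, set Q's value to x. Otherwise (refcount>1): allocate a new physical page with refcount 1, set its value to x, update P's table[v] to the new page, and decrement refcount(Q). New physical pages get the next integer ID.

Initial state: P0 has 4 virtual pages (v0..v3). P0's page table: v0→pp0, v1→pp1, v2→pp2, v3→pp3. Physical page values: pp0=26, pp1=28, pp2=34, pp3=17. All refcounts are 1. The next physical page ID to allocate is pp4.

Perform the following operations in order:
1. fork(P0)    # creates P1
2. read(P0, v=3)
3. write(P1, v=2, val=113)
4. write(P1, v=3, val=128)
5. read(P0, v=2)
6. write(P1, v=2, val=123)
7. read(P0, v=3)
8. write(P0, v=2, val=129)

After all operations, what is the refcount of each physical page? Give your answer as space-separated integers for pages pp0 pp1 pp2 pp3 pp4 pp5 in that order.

Answer: 2 2 1 1 1 1

Derivation:
Op 1: fork(P0) -> P1. 4 ppages; refcounts: pp0:2 pp1:2 pp2:2 pp3:2
Op 2: read(P0, v3) -> 17. No state change.
Op 3: write(P1, v2, 113). refcount(pp2)=2>1 -> COPY to pp4. 5 ppages; refcounts: pp0:2 pp1:2 pp2:1 pp3:2 pp4:1
Op 4: write(P1, v3, 128). refcount(pp3)=2>1 -> COPY to pp5. 6 ppages; refcounts: pp0:2 pp1:2 pp2:1 pp3:1 pp4:1 pp5:1
Op 5: read(P0, v2) -> 34. No state change.
Op 6: write(P1, v2, 123). refcount(pp4)=1 -> write in place. 6 ppages; refcounts: pp0:2 pp1:2 pp2:1 pp3:1 pp4:1 pp5:1
Op 7: read(P0, v3) -> 17. No state change.
Op 8: write(P0, v2, 129). refcount(pp2)=1 -> write in place. 6 ppages; refcounts: pp0:2 pp1:2 pp2:1 pp3:1 pp4:1 pp5:1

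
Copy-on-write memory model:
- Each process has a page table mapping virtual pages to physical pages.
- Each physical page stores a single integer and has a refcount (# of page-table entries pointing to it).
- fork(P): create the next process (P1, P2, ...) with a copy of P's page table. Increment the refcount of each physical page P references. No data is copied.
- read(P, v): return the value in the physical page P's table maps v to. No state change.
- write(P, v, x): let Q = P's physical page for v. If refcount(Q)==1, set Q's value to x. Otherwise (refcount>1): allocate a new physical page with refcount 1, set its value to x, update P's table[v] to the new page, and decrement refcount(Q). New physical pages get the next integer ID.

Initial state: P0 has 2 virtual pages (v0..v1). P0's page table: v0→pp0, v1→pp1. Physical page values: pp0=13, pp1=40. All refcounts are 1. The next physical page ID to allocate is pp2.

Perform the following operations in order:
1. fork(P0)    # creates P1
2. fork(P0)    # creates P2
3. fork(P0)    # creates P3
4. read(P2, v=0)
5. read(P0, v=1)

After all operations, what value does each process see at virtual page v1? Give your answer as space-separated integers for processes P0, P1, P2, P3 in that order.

Answer: 40 40 40 40

Derivation:
Op 1: fork(P0) -> P1. 2 ppages; refcounts: pp0:2 pp1:2
Op 2: fork(P0) -> P2. 2 ppages; refcounts: pp0:3 pp1:3
Op 3: fork(P0) -> P3. 2 ppages; refcounts: pp0:4 pp1:4
Op 4: read(P2, v0) -> 13. No state change.
Op 5: read(P0, v1) -> 40. No state change.
P0: v1 -> pp1 = 40
P1: v1 -> pp1 = 40
P2: v1 -> pp1 = 40
P3: v1 -> pp1 = 40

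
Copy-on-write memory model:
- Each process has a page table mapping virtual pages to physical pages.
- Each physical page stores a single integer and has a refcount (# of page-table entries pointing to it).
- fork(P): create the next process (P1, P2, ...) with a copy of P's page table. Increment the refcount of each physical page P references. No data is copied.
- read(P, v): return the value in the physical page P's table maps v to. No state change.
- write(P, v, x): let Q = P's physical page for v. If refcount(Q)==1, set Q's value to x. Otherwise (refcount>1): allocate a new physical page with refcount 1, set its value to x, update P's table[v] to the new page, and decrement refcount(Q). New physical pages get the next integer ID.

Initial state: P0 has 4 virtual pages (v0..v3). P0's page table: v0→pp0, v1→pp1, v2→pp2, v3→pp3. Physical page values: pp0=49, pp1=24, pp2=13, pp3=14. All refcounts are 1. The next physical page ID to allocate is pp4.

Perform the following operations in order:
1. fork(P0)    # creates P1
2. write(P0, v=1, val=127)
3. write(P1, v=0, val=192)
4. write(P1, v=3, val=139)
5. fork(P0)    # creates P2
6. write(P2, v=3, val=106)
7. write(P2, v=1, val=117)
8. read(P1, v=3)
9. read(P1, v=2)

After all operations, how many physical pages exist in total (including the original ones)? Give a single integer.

Answer: 9

Derivation:
Op 1: fork(P0) -> P1. 4 ppages; refcounts: pp0:2 pp1:2 pp2:2 pp3:2
Op 2: write(P0, v1, 127). refcount(pp1)=2>1 -> COPY to pp4. 5 ppages; refcounts: pp0:2 pp1:1 pp2:2 pp3:2 pp4:1
Op 3: write(P1, v0, 192). refcount(pp0)=2>1 -> COPY to pp5. 6 ppages; refcounts: pp0:1 pp1:1 pp2:2 pp3:2 pp4:1 pp5:1
Op 4: write(P1, v3, 139). refcount(pp3)=2>1 -> COPY to pp6. 7 ppages; refcounts: pp0:1 pp1:1 pp2:2 pp3:1 pp4:1 pp5:1 pp6:1
Op 5: fork(P0) -> P2. 7 ppages; refcounts: pp0:2 pp1:1 pp2:3 pp3:2 pp4:2 pp5:1 pp6:1
Op 6: write(P2, v3, 106). refcount(pp3)=2>1 -> COPY to pp7. 8 ppages; refcounts: pp0:2 pp1:1 pp2:3 pp3:1 pp4:2 pp5:1 pp6:1 pp7:1
Op 7: write(P2, v1, 117). refcount(pp4)=2>1 -> COPY to pp8. 9 ppages; refcounts: pp0:2 pp1:1 pp2:3 pp3:1 pp4:1 pp5:1 pp6:1 pp7:1 pp8:1
Op 8: read(P1, v3) -> 139. No state change.
Op 9: read(P1, v2) -> 13. No state change.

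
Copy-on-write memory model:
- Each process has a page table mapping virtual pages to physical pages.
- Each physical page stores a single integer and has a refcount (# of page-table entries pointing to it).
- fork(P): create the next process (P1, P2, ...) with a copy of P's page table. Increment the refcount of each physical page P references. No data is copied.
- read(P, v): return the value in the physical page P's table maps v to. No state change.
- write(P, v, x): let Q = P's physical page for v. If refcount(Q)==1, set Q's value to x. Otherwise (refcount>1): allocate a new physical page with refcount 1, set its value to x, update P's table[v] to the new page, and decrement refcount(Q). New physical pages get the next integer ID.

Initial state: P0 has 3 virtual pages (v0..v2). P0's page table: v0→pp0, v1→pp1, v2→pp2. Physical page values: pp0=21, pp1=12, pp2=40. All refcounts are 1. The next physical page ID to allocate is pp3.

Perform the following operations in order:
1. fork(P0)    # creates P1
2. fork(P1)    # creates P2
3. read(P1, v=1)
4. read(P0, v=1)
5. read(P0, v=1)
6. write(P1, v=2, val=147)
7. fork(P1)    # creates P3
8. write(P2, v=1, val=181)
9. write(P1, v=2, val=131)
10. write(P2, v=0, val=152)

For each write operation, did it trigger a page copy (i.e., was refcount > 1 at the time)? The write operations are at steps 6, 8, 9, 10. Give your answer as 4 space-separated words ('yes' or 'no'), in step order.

Op 1: fork(P0) -> P1. 3 ppages; refcounts: pp0:2 pp1:2 pp2:2
Op 2: fork(P1) -> P2. 3 ppages; refcounts: pp0:3 pp1:3 pp2:3
Op 3: read(P1, v1) -> 12. No state change.
Op 4: read(P0, v1) -> 12. No state change.
Op 5: read(P0, v1) -> 12. No state change.
Op 6: write(P1, v2, 147). refcount(pp2)=3>1 -> COPY to pp3. 4 ppages; refcounts: pp0:3 pp1:3 pp2:2 pp3:1
Op 7: fork(P1) -> P3. 4 ppages; refcounts: pp0:4 pp1:4 pp2:2 pp3:2
Op 8: write(P2, v1, 181). refcount(pp1)=4>1 -> COPY to pp4. 5 ppages; refcounts: pp0:4 pp1:3 pp2:2 pp3:2 pp4:1
Op 9: write(P1, v2, 131). refcount(pp3)=2>1 -> COPY to pp5. 6 ppages; refcounts: pp0:4 pp1:3 pp2:2 pp3:1 pp4:1 pp5:1
Op 10: write(P2, v0, 152). refcount(pp0)=4>1 -> COPY to pp6. 7 ppages; refcounts: pp0:3 pp1:3 pp2:2 pp3:1 pp4:1 pp5:1 pp6:1

yes yes yes yes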